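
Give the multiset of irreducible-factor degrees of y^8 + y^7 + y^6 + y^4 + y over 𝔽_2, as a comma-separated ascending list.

1, 2, 2, 3

Write g(y) = y^8 + y^7 + y^6 + y^4 + y.
Roots in 𝔽_2: g(0) = 0 → root; g(1) = 1.
Linear factors from roots: (y).
Complete factorization: g(y) = (y)·(y^2 + y + 1)^2·(y^3 + y^2 + 1).
Factor degrees with multiplicity: 1 + 2 + 2 + 3 = 8.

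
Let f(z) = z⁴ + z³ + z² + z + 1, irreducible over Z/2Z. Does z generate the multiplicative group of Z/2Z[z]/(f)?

|GF(2^4)^×| = 2^4 − 1 = 15. Prime factorization: 15 = 3·5.
f is primitive ⇔ z has order 15 in GF(2)[z]/(f), i.e. z^(15/q) ≠ 1 for each prime q | 15.
z^(5) mod f = 1
z^(3) mod f = z³.
Since z^(5) = 1, the order of z divides 5 < 15; not primitive.

No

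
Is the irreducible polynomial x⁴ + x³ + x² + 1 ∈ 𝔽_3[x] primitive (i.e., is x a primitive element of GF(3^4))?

No

Write f(x) = x⁴ + x³ + x² + 1.
|GF(3^4)^×| = 3^4 − 1 = 80. Prime factorization: 80 = 2^4·5.
f is primitive ⇔ x has order 80 in GF(3)[x]/(f), i.e. x^(80/q) ≠ 1 for each prime q | 80.
x^(40) mod f = 1
x^(16) mod f = 2x³ + x² + x.
Since x^(40) = 1, the order of x divides 40 < 80; not primitive.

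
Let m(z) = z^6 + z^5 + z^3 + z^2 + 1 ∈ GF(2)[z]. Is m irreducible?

Check for roots in GF(2): m(0) = 1; m(1) = 1.
No roots, so no linear factors.
Monic irreducibles of degree 2 over GF(2): z^2 + z + 1.
None of them divide m (all give nonzero remainder).
Monic irreducibles of degree 3 over GF(2): z^3 + z + 1, z^3 + z^2 + 1.
None of them divide m (all give nonzero remainder).
No irreducible factor of degree ≤ 3 exists, so m is irreducible over GF(2).

Yes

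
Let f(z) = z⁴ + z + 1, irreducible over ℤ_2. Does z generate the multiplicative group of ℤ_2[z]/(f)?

Yes

|GF(2^4)^×| = 2^4 − 1 = 15. Prime factorization: 15 = 3·5.
f is primitive ⇔ z has order 15 in GF(2)[z]/(f), i.e. z^(15/q) ≠ 1 for each prime q | 15.
z^(5) mod f = z² + z.
z^(3) mod f = z³.
None equal 1, so z has full order 15; f is primitive.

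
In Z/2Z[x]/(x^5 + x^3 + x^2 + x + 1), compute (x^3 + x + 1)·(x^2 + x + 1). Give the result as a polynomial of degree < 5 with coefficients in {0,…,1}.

x^4 + x^3 + x^2 + x

Multiply in Z/2Z[x]: (x^3 + x + 1)·(x^2 + x + 1) = x^5 + x^4 + 1.
Reduce using x^5 ≡ x^3 + x^2 + x + 1 (mod x^5 + x^3 + x^2 + x + 1).
Reduced: x^4 + x^3 + x^2 + x.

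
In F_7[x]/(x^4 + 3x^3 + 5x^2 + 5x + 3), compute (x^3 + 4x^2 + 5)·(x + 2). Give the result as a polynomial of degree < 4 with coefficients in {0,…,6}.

3x^3 + 3x^2

Multiply in F_7[x]: (x^3 + 4x^2 + 5)·(x + 2) = x^4 + 6x^3 + x^2 + 5x + 3.
Reduce using x^4 ≡ 4x^3 + 2x^2 + 2x + 4 (mod x^4 + 3x^3 + 5x^2 + 5x + 3).
Reduced: 3x^3 + 3x^2.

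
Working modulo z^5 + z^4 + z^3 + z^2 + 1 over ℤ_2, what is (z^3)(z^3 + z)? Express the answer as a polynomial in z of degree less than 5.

Multiply in ℤ_2[z]: (z^3)·(z^3 + z) = z^6 + z^4.
Reduce using z^5 ≡ z^4 + z^3 + z^2 + 1 (mod z^5 + z^4 + z^3 + z^2 + 1).
Reduced: z^4 + z^2 + z + 1.

z^4 + z^2 + z + 1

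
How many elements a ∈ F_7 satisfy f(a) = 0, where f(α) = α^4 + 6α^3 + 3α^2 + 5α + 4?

0

Evaluate at each of the 7 elements of F_7:
f(0) = 4; f(1) = 5; f(2) = 6; f(3) = 2; f(4) = 5; f(5) = 2; f(6) = 4.
No element is a root.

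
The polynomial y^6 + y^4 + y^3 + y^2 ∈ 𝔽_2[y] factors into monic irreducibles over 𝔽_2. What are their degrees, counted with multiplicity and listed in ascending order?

1, 1, 1, 3

Write g(y) = y^6 + y^4 + y^3 + y^2.
Roots in 𝔽_2: g(0) = 0 → root; g(1) = 0 → root.
Linear factors from roots: (y), (y + 1).
Complete factorization: g(y) = (y + 1)·(y)^2·(y^3 + y^2 + 1).
Factor degrees with multiplicity: 1 + 1 + 1 + 3 = 6.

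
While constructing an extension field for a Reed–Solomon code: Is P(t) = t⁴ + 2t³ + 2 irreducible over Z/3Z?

Yes

Check for roots in Z/3Z: P(0) = 2; P(1) = 2; P(2) = 1.
No roots, so no linear factors.
Monic irreducibles of degree 2 over GF(3): t² + 1, t² + t + 2, t² + 2t + 2.
None of them divide P (all give nonzero remainder).
No irreducible factor of degree ≤ 2 exists, so P is irreducible over GF(3).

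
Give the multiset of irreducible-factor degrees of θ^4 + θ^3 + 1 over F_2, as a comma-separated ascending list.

4

Write h(θ) = θ^4 + θ^3 + 1.
Roots in F_2: h(0) = 1; h(1) = 1.
Complete factorization: h(θ) = (θ^4 + θ^3 + 1).
Factor degrees with multiplicity: 4 = 4.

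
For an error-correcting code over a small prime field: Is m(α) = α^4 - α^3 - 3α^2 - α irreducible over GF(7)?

Check for roots in GF(7): m(0) = 0 → root; m(1) = 3; m(2) = 1; m(3) = 3; m(4) = 0 → root; m(5) = 0 → root; m(6) = 0 → root.
m(0) = 0, so (α) divides m(α); m is reducible.

No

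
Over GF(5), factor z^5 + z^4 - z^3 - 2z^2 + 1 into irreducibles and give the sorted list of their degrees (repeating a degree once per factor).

1, 1, 1, 2

Write f(z) = z^5 + z^4 - z^3 - 2z^2 + 1.
Roots in GF(5): f(0) = 1; f(1) = 0 → root; f(2) = 3; f(3) = 0 → root; f(4) = 0 → root.
Linear factors from roots: (z - 1), (z + 2), (z + 1).
Complete factorization: f(z) = (z + 1)·(z + 2)·(z - 1)·(z^2 - z + 2).
Factor degrees with multiplicity: 1 + 1 + 1 + 2 = 5.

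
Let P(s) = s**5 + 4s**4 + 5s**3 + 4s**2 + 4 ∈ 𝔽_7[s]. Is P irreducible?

Check for roots in 𝔽_7: P(0) = 4; P(1) = 4; P(2) = 2; P(3) = 0 → root; P(4) = 0 → root; P(5) = 5; P(6) = 6.
P(3) = 0, so (s − 3) divides P(s); P is reducible.

No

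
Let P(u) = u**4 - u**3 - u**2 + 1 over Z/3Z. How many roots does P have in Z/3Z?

Evaluate at each of the 3 elements of Z/3Z:
P(0) = 1; P(1) = 0 → root; P(2) = 2.
Roots: {1}.

1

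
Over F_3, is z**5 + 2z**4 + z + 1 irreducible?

Write h(z) = z**5 + 2z**4 + z + 1.
Check for roots in F_3: h(0) = 1; h(1) = 2; h(2) = 1.
No roots, so no linear factors.
Monic irreducibles of degree 2 over GF(3): z**2 + 1, z**2 + z + 2, z**2 + 2z + 2.
None of them divide h (all give nonzero remainder).
No irreducible factor of degree ≤ 2 exists, so h is irreducible over GF(3).

Yes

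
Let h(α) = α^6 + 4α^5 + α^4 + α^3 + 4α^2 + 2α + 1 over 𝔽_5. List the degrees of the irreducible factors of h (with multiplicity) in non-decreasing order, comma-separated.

1, 2, 3

Roots in 𝔽_5: h(0) = 1; h(1) = 4; h(2) = 2; h(3) = 2; h(4) = 0 → root.
Linear factors from roots: (α + 1).
Complete factorization: h(α) = (α + 1)·(α^2 + α + 1)·(α^3 + 2α^2 + 1).
Factor degrees with multiplicity: 1 + 2 + 3 = 6.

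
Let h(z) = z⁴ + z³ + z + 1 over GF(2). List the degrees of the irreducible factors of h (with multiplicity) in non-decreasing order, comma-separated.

Roots in GF(2): h(0) = 1; h(1) = 0 → root.
Linear factors from roots: (z + 1).
Complete factorization: h(z) = (z + 1)^2·(z² + z + 1).
Factor degrees with multiplicity: 1 + 1 + 2 = 4.

1, 1, 2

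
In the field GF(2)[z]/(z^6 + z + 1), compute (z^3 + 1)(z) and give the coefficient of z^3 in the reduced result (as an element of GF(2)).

Multiply in GF(2)[z]: (z^3 + 1)·(z) = z^4 + z.
Reduced: z^4 + z.

0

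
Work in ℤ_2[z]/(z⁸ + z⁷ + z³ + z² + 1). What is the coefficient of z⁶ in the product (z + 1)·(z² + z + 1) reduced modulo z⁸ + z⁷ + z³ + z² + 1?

Multiply in ℤ_2[z]: (z + 1)·(z² + z + 1) = z³ + 1.
Reduced: z³ + 1.

0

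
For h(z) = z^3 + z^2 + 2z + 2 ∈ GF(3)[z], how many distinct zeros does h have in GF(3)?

Evaluate at each of the 3 elements of GF(3):
h(0) = 2; h(1) = 0 → root; h(2) = 0 → root.
Roots: {1, 2}.

2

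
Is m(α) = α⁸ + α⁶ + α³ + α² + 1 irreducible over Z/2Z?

Check for roots in Z/2Z: m(0) = 1; m(1) = 1.
No roots, so no linear factors.
Monic irreducibles of degree 2 over GF(2): α² + α + 1.
None of them divide m (all give nonzero remainder).
Monic irreducibles of degree 3 over GF(2): α³ + α + 1, α³ + α² + 1.
None of them divide m (all give nonzero remainder).
Monic irreducibles of degree 4 over GF(2): α⁴ + α + 1, α⁴ + α³ + 1, α⁴ + α³ + α² + α + 1.
None of them divide m (all give nonzero remainder).
No irreducible factor of degree ≤ 4 exists, so m is irreducible over GF(2).

Yes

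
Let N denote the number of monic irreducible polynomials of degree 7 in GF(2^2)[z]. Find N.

The number of monic irreducibles of degree 7 over GF(4) is (1/7)·Σ_{d∣7} μ(7/d) 4^d.
Divisors of 7: 1, 7; μ(7/d) for each: -1, 1.
Σ = − 4^1 + 4^7 = 16380.
N = 16380/7 = 2340.

2340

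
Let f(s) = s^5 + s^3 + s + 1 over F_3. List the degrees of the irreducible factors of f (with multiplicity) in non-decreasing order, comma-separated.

5

Roots in F_3: f(0) = 1; f(1) = 1; f(2) = 1.
Complete factorization: f(s) = (s^5 + s^3 + s + 1).
Factor degrees with multiplicity: 5 = 5.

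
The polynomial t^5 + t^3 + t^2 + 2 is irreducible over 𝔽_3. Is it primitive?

Write f(t) = t^5 + t^3 + t^2 + 2.
|GF(3^5)^×| = 3^5 − 1 = 242. Prime factorization: 242 = 2·11^2.
f is primitive ⇔ t has order 242 in GF(3)[t]/(f), i.e. t^(242/q) ≠ 1 for each prime q | 242.
t^(121) mod f = 1
t^(22) mod f = t^4 + 2t^2 + 2t + 2.
Since t^(121) = 1, the order of t divides 121 < 242; not primitive.

No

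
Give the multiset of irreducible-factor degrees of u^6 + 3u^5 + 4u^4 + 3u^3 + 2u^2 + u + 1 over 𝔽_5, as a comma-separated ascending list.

1, 1, 2, 2

Write g(u) = u^6 + 3u^5 + 4u^4 + 3u^3 + 2u^2 + u + 1.
Roots in 𝔽_5: g(0) = 1; g(1) = 0 → root; g(2) = 4; g(3) = 0 → root; g(4) = 1.
Linear factors from roots: (u + 4), (u + 2).
Complete factorization: g(u) = (u + 2)·(u + 4)·(u^2 + u + 1)·(u^2 + u + 2).
Factor degrees with multiplicity: 1 + 1 + 2 + 2 = 6.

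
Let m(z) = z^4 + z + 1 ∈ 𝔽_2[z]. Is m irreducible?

Check for roots in 𝔽_2: m(0) = 1; m(1) = 1.
No roots, so no linear factors.
Monic irreducibles of degree 2 over GF(2): z^2 + z + 1.
None of them divide m (all give nonzero remainder).
No irreducible factor of degree ≤ 2 exists, so m is irreducible over GF(2).

Yes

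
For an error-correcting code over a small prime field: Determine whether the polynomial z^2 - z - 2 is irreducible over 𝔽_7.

Write m(z) = z^2 - z - 2.
Check for roots in 𝔽_7: m(0) = 5; m(1) = 5; m(2) = 0 → root; m(3) = 4; m(4) = 3; m(5) = 4; m(6) = 0 → root.
m(2) = 0, so (z − 2) divides m(z); m is reducible.

No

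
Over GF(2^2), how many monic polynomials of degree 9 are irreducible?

29120

The number of monic irreducibles of degree 9 over GF(4) is (1/9)·Σ_{d∣9} μ(9/d) 4^d.
Divisors of 9: 1, 3, 9; μ(9/d) for each: 0, -1, 1.
Σ = − 4^3 + 4^9 = 262080.
N = 262080/9 = 29120.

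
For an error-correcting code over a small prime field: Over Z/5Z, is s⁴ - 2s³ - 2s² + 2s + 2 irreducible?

Write h(s) = s⁴ - 2s³ - 2s² + 2s + 2.
Check for roots in Z/5Z: h(0) = 2; h(1) = 1; h(2) = 3; h(3) = 2; h(4) = 1.
No roots, so no linear factors.
Degree-2 irreducible divisors: test the 10 monic irreducibles of degree 2 over GF(5).
None of them divide h (all give nonzero remainder).
No irreducible factor of degree ≤ 2 exists, so h is irreducible over GF(5).

Yes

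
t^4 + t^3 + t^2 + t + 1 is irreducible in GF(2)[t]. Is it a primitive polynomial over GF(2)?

No

Write f(t) = t^4 + t^3 + t^2 + t + 1.
|GF(2^4)^×| = 2^4 − 1 = 15. Prime factorization: 15 = 3·5.
f is primitive ⇔ t has order 15 in GF(2)[t]/(f), i.e. t^(15/q) ≠ 1 for each prime q | 15.
t^(5) mod f = 1
t^(3) mod f = t^3.
Since t^(5) = 1, the order of t divides 5 < 15; not primitive.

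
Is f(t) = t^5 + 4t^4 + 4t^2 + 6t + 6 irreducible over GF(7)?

No

Check for roots in GF(7): f(0) = 6; f(1) = 0 → root; f(2) = 4; f(3) = 4; f(4) = 0 → root; f(5) = 0 → root; f(6) = 0 → root.
f(1) = 0, so (t − 1) divides f(t); f is reducible.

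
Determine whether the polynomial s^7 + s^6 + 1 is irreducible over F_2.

Write m(s) = s^7 + s^6 + 1.
Check for roots in F_2: m(0) = 1; m(1) = 1.
No roots, so no linear factors.
Monic irreducibles of degree 2 over GF(2): s^2 + s + 1.
None of them divide m (all give nonzero remainder).
Monic irreducibles of degree 3 over GF(2): s^3 + s + 1, s^3 + s^2 + 1.
None of them divide m (all give nonzero remainder).
No irreducible factor of degree ≤ 3 exists, so m is irreducible over GF(2).

Yes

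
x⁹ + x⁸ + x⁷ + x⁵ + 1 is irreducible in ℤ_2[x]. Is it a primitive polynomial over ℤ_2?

Write f(x) = x⁹ + x⁸ + x⁷ + x⁵ + 1.
|GF(2^9)^×| = 2^9 − 1 = 511. Prime factorization: 511 = 7·73.
f is primitive ⇔ x has order 511 in GF(2)[x]/(f), i.e. x^(511/q) ≠ 1 for each prime q | 511.
x^(73) mod f = 1
x^(7) mod f = x⁷.
Since x^(73) = 1, the order of x divides 73 < 511; not primitive.

No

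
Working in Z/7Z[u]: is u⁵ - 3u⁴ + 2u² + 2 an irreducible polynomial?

No

Write m(u) = u⁵ - 3u⁴ + 2u² + 2.
Check for roots in Z/7Z: m(0) = 2; m(1) = 2; m(2) = 1; m(3) = 6; m(4) = 3; m(5) = 0 → root; m(6) = 0 → root.
m(5) = 0, so (u − 5) divides m(u); m is reducible.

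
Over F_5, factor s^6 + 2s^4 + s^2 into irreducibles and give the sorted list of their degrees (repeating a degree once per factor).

1, 1, 1, 1, 1, 1

Write h(s) = s^6 + 2s^4 + s^2.
Roots in F_5: h(0) = 0 → root; h(1) = 4; h(2) = 0 → root; h(3) = 0 → root; h(4) = 4.
Linear factors from roots: (s), (s - 2), (s + 2).
Complete factorization: h(s) = (s)^2·(s + 2)^2·(s - 2)^2.
Factor degrees with multiplicity: 1 + 1 + 1 + 1 + 1 + 1 = 6.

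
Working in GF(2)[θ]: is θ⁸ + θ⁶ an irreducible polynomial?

Write m(θ) = θ⁸ + θ⁶.
Check for roots in GF(2): m(0) = 0 → root; m(1) = 0 → root.
m(0) = 0, so (θ) divides m(θ); m is reducible.

No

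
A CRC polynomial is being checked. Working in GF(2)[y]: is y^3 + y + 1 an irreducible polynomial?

Yes

Write f(y) = y^3 + y + 1.
Check for roots in GF(2): f(0) = 1; f(1) = 1.
No roots. A degree-3 polynomial over a field with no linear factor is irreducible.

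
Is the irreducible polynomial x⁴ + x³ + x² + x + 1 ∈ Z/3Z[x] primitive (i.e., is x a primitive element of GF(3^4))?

Write f(x) = x⁴ + x³ + x² + x + 1.
|GF(3^4)^×| = 3^4 − 1 = 80. Prime factorization: 80 = 2^4·5.
f is primitive ⇔ x has order 80 in GF(3)[x]/(f), i.e. x^(80/q) ≠ 1 for each prime q | 80.
x^(40) mod f = 1
x^(16) mod f = x.
Since x^(40) = 1, the order of x divides 40 < 80; not primitive.

No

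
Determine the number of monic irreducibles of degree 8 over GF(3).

810

x^(3^8) − x is the product of all monic irreducibles of degree dividing 8; Möbius inversion gives N = (1/8) Σ μ(8/d)·3^d.
Divisors of 8: 1, 2, 4, 8; μ(8/d) for each: 0, 0, -1, 1.
Σ = − 3^4 + 3^8 = 6480.
N = 6480/8 = 810.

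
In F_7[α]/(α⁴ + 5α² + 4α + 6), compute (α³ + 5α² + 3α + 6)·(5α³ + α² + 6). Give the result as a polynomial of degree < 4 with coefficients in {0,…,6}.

Multiply in F_7[α]: (α³ + 5α² + 3α + 6)·(5α³ + α² + 6) = 5α⁶ + 5α⁵ + 6α⁴ + 4α³ + α² + 4α + 1.
Reduce using α⁴ ≡ 2α² + 3α + 1 (mod α⁴ + 5α² + 4α + 6).
Reduced: α³ + 4α² + α + 3.

α^3 + 4α^2 + α + 3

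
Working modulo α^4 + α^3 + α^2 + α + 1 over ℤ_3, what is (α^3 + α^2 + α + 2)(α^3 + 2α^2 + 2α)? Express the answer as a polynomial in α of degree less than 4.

Multiply in ℤ_3[α]: (α^3 + α^2 + α + 2)·(α^3 + 2α^2 + 2α) = α^6 + 2α^4 + α.
Reduce using α^4 ≡ 2α^3 + 2α^2 + 2α + 2 (mod α^4 + α^3 + α^2 + α + 1).
Reduced: α^3 + α^2 + 1.

α^3 + α^2 + 1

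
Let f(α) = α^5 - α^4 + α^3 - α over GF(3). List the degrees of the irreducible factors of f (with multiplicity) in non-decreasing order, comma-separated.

1, 1, 1, 2

Roots in GF(3): f(0) = 0 → root; f(1) = 0 → root; f(2) = 1.
Linear factors from roots: (α), (α - 1).
Complete factorization: f(α) = (α)·(α - 1)^2·(α^2 + α - 1).
Factor degrees with multiplicity: 1 + 1 + 1 + 2 = 5.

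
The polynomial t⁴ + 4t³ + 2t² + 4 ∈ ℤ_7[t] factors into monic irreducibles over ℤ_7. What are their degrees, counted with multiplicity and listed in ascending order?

Write f(t) = t⁴ + 4t³ + 2t² + 4.
Complete factorization: f(t) = (t⁴ + 4t³ + 2t² + 4).
Factor degrees with multiplicity: 4 = 4.

4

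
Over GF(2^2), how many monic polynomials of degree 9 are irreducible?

29120

x^(4^9) − x is the product of all monic irreducibles of degree dividing 9; Möbius inversion gives N = (1/9) Σ μ(9/d)·4^d.
Divisors of 9: 1, 3, 9; μ(9/d) for each: 0, -1, 1.
Σ = − 4^3 + 4^9 = 262080.
N = 262080/9 = 29120.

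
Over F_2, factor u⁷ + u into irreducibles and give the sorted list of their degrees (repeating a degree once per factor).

Write g(u) = u⁷ + u.
Roots in F_2: g(0) = 0 → root; g(1) = 0 → root.
Linear factors from roots: (u), (u + 1).
Complete factorization: g(u) = (u)·(u + 1)^2·(u² + u + 1)^2.
Factor degrees with multiplicity: 1 + 1 + 1 + 2 + 2 = 7.

1, 1, 1, 2, 2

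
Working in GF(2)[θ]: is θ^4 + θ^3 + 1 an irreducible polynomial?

Yes

Write g(θ) = θ^4 + θ^3 + 1.
Check for roots in GF(2): g(0) = 1; g(1) = 1.
No roots, so no linear factors.
Monic irreducibles of degree 2 over GF(2): θ^2 + θ + 1.
None of them divide g (all give nonzero remainder).
No irreducible factor of degree ≤ 2 exists, so g is irreducible over GF(2).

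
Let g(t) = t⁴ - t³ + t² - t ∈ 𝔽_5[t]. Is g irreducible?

No

Check for roots in 𝔽_5: g(0) = 0 → root; g(1) = 0 → root; g(2) = 0 → root; g(3) = 0 → root; g(4) = 4.
g(0) = 0, so (t) divides g(t); g is reducible.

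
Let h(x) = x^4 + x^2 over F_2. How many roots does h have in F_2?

Evaluate at each of the 2 elements of F_2:
h(0) = 0 → root; h(1) = 0 → root.
Roots: {0, 1}.

2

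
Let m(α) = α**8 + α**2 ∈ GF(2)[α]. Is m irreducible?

Check for roots in GF(2): m(0) = 0 → root; m(1) = 0 → root.
m(0) = 0, so (α) divides m(α); m is reducible.

No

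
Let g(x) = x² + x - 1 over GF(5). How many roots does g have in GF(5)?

1

Evaluate at each of the 5 elements of GF(5):
g(0) = 4; g(1) = 1; g(2) = 0 → root; g(3) = 1; g(4) = 4.
Roots: {2}.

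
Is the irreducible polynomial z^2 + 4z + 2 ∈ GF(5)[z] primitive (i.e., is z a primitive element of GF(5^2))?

Write f(z) = z^2 + 4z + 2.
|GF(5^2)^×| = 5^2 − 1 = 24. Prime factorization: 24 = 2^3·3.
f is primitive ⇔ z has order 24 in GF(5)[z]/(f), i.e. z^(24/q) ≠ 1 for each prime q | 24.
z^(12) mod f = 4.
z^(8) mod f = 2z + 1.
None equal 1, so z has full order 24; f is primitive.

Yes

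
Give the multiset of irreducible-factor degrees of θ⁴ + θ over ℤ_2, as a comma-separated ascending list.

Write g(θ) = θ⁴ + θ.
Roots in ℤ_2: g(0) = 0 → root; g(1) = 0 → root.
Linear factors from roots: (θ), (θ + 1).
Complete factorization: g(θ) = (θ)·(θ + 1)·(θ² + θ + 1).
Factor degrees with multiplicity: 1 + 1 + 2 = 4.

1, 1, 2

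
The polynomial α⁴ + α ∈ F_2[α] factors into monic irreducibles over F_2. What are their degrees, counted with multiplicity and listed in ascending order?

1, 1, 2

Write h(α) = α⁴ + α.
Roots in F_2: h(0) = 0 → root; h(1) = 0 → root.
Linear factors from roots: (α), (α + 1).
Complete factorization: h(α) = (α)·(α + 1)·(α² + α + 1).
Factor degrees with multiplicity: 1 + 1 + 2 = 4.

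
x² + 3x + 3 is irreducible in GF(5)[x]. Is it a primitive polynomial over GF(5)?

Write f(x) = x² + 3x + 3.
|GF(5^2)^×| = 5^2 − 1 = 24. Prime factorization: 24 = 2^3·3.
f is primitive ⇔ x has order 24 in GF(5)[x]/(f), i.e. x^(24/q) ≠ 1 for each prime q | 24.
x^(12) mod f = 4.
x^(8) mod f = x + 1.
None equal 1, so x has full order 24; f is primitive.

Yes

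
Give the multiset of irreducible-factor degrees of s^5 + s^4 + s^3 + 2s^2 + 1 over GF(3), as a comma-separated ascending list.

Write h(s) = s^5 + s^4 + s^3 + 2s^2 + 1.
Roots in GF(3): h(0) = 1; h(1) = 0 → root; h(2) = 2.
Linear factors from roots: (s + 2).
Complete factorization: h(s) = (s + 2)·(s^2 + 1)·(s^2 + 2s + 2).
Factor degrees with multiplicity: 1 + 2 + 2 = 5.

1, 2, 2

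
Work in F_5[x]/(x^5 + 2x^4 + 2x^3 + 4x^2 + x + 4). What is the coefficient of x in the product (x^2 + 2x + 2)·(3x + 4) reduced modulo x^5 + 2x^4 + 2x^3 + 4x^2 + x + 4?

4

Multiply in F_5[x]: (x^2 + 2x + 2)·(3x + 4) = 3x^3 + 4x + 3.
Reduced: 3x^3 + 4x + 3.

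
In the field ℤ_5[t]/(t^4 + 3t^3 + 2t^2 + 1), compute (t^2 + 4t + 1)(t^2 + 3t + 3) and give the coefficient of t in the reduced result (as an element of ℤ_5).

Multiply in ℤ_5[t]: (t^2 + 4t + 1)·(t^2 + 3t + 3) = t^4 + 2t^3 + t^2 + 3.
Reduce using t^4 ≡ 2t^3 + 3t^2 + 4 (mod t^4 + 3t^3 + 2t^2 + 1).
Reduced: 4t^3 + 4t^2 + 2.

0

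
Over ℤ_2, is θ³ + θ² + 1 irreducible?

Write h(θ) = θ³ + θ² + 1.
Check for roots in ℤ_2: h(0) = 1; h(1) = 1.
No roots. A degree-3 polynomial over a field with no linear factor is irreducible.

Yes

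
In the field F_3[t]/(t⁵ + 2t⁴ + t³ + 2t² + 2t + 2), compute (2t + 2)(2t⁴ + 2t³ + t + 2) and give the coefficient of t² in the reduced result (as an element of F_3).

0

Multiply in F_3[t]: (2t + 2)·(2t⁴ + 2t³ + t + 2) = t⁵ + 2t⁴ + t³ + 2t² + 1.
Reduce using t⁵ ≡ t⁴ + 2t³ + t² + t + 1 (mod t⁵ + 2t⁴ + t³ + 2t² + 2t + 2).
Reduced: t + 2.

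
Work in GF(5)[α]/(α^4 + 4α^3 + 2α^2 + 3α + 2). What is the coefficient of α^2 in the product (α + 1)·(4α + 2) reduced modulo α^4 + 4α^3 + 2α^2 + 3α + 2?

4

Multiply in GF(5)[α]: (α + 1)·(4α + 2) = 4α^2 + α + 2.
Reduced: 4α^2 + α + 2.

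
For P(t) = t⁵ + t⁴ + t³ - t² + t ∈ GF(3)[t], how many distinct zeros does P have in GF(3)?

3

Evaluate at each of the 3 elements of GF(3):
P(0) = 0 → root; P(1) = 0 → root; P(2) = 0 → root.
Roots: {0, 1, 2}.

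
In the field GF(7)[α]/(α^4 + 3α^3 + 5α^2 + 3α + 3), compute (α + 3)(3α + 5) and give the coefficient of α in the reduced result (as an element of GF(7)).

0

Multiply in GF(7)[α]: (α + 3)·(3α + 5) = 3α^2 + 1.
Reduced: 3α^2 + 1.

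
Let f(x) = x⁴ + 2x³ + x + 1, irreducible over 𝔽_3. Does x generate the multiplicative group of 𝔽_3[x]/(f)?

No

|GF(3^4)^×| = 3^4 − 1 = 80. Prime factorization: 80 = 2^4·5.
f is primitive ⇔ x has order 80 in GF(3)[x]/(f), i.e. x^(80/q) ≠ 1 for each prime q | 80.
x^(40) mod f = 1
x^(16) mod f = 2x² + 2x + 1.
Since x^(40) = 1, the order of x divides 40 < 80; not primitive.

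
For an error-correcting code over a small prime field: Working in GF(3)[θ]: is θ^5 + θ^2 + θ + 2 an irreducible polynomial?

Yes

Write g(θ) = θ^5 + θ^2 + θ + 2.
Check for roots in GF(3): g(0) = 2; g(1) = 2; g(2) = 1.
No roots, so no linear factors.
Monic irreducibles of degree 2 over GF(3): θ^2 + 1, θ^2 + θ + 2, θ^2 + 2θ + 2.
None of them divide g (all give nonzero remainder).
No irreducible factor of degree ≤ 2 exists, so g is irreducible over GF(3).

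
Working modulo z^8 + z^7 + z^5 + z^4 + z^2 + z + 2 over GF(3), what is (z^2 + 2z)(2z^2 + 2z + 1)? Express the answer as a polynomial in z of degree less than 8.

Multiply in GF(3)[z]: (z^2 + 2z)·(2z^2 + 2z + 1) = 2z^4 + 2z^2 + 2z.
Reduced: 2z^4 + 2z^2 + 2z.

2z^4 + 2z^2 + 2z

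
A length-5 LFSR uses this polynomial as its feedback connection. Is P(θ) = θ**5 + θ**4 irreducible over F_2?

Check for roots in F_2: P(0) = 0 → root; P(1) = 0 → root.
P(0) = 0, so (θ) divides P(θ); P is reducible.

No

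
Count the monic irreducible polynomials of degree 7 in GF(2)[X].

x^(2^7) − x is the product of all monic irreducibles of degree dividing 7; Möbius inversion gives N = (1/7) Σ μ(7/d)·2^d.
Divisors of 7: 1, 7; μ(7/d) for each: -1, 1.
Σ = − 2^1 + 2^7 = 126.
N = 126/7 = 18.

18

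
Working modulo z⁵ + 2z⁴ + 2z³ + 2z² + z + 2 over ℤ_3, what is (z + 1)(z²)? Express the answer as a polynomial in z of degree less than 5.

Multiply in ℤ_3[z]: (z + 1)·(z²) = z³ + z².
Reduced: z³ + z².

z^3 + z^2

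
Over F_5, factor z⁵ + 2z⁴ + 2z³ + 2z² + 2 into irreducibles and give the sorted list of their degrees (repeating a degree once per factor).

Write h(z) = z⁵ + 2z⁴ + 2z³ + 2z² + 2.
Roots in F_5: h(0) = 2; h(1) = 4; h(2) = 0 → root; h(3) = 4; h(4) = 3.
Linear factors from roots: (z + 3).
Complete factorization: h(z) = (z + 3)·(z² + 2z + 3)^2.
Factor degrees with multiplicity: 1 + 2 + 2 = 5.

1, 2, 2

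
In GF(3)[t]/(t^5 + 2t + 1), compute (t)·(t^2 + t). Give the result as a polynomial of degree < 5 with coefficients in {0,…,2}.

t^3 + t^2

Multiply in GF(3)[t]: (t)·(t^2 + t) = t^3 + t^2.
Reduced: t^3 + t^2.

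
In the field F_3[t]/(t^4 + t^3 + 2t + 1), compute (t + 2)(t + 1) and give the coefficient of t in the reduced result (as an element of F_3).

Multiply in F_3[t]: (t + 2)·(t + 1) = t^2 + 2.
Reduced: t^2 + 2.

0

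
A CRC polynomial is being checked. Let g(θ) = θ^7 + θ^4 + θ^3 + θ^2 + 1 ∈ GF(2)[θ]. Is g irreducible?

Yes

Check for roots in GF(2): g(0) = 1; g(1) = 1.
No roots, so no linear factors.
Monic irreducibles of degree 2 over GF(2): θ^2 + θ + 1.
None of them divide g (all give nonzero remainder).
Monic irreducibles of degree 3 over GF(2): θ^3 + θ + 1, θ^3 + θ^2 + 1.
None of them divide g (all give nonzero remainder).
No irreducible factor of degree ≤ 3 exists, so g is irreducible over GF(2).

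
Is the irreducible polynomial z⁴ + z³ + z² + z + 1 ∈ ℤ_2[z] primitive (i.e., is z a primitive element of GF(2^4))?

Write f(z) = z⁴ + z³ + z² + z + 1.
|GF(2^4)^×| = 2^4 − 1 = 15. Prime factorization: 15 = 3·5.
f is primitive ⇔ z has order 15 in GF(2)[z]/(f), i.e. z^(15/q) ≠ 1 for each prime q | 15.
z^(5) mod f = 1
z^(3) mod f = z³.
Since z^(5) = 1, the order of z divides 5 < 15; not primitive.

No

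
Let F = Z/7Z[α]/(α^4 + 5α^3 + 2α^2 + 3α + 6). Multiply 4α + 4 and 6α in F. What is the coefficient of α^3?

0

Multiply in Z/7Z[α]: (4α + 4)·(6α) = 3α^2 + 3α.
Reduced: 3α^2 + 3α.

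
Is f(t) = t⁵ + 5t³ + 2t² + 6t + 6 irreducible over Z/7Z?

No

Check for roots in Z/7Z: f(0) = 6; f(1) = 6; f(2) = 0 → root; f(3) = 0 → root; f(4) = 6; f(5) = 0 → root; f(6) = 3.
f(2) = 0, so (t − 2) divides f(t); f is reducible.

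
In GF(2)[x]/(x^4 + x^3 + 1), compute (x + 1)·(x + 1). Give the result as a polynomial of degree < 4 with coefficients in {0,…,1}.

Multiply in GF(2)[x]: (x + 1)·(x + 1) = x^2 + 1.
Reduced: x^2 + 1.

x^2 + 1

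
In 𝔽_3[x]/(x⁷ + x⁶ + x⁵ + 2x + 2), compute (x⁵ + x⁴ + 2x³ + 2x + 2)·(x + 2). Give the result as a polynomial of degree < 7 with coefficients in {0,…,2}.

x^6 + x^4 + x^3 + 2x^2 + 1

Multiply in 𝔽_3[x]: (x⁵ + x⁴ + 2x³ + 2x + 2)·(x + 2) = x⁶ + x⁴ + x³ + 2x² + 1.
Reduced: x⁶ + x⁴ + x³ + 2x² + 1.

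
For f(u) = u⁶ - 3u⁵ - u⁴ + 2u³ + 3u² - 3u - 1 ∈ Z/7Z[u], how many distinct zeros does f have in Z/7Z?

Evaluate at each of the 7 elements of Z/7Z:
f(0) = 6; f(1) = 5; f(2) = 1; f(3) = 4; f(4) = 0 → root; f(5) = 5; f(6) = 6.
Roots: {4}.

1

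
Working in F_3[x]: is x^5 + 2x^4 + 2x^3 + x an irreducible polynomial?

No

Write m(x) = x^5 + 2x^4 + 2x^3 + x.
Check for roots in F_3: m(0) = 0 → root; m(1) = 0 → root; m(2) = 1.
m(0) = 0, so (x) divides m(x); m is reducible.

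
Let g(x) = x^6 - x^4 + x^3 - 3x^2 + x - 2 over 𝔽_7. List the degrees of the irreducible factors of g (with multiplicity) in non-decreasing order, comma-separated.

Linear factors from roots: (x + 1).
Complete factorization: g(x) = (x + 1)·(x^2 + 2x + 3)·(x^3 - 3x^2 + 3x - 3).
Factor degrees with multiplicity: 1 + 2 + 3 = 6.

1, 2, 3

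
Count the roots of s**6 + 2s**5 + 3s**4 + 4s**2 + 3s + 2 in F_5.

Write f(s) = s**6 + 2s**5 + 3s**4 + 4s**2 + 3s + 2.
Evaluate at each of the 5 elements of F_5:
f(0) = 2; f(1) = 0 → root; f(2) = 0 → root; f(3) = 0 → root; f(4) = 0 → root.
Roots: {1, 2, 3, 4}.

4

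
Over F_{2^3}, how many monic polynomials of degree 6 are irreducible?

By the necklace-counting formula, N_8(6) = (1/6) Σ_{d|6} μ(6/d)·8^d.
Divisors of 6: 1, 2, 3, 6; μ(6/d) for each: 1, -1, -1, 1.
Σ = 8^1 − 8^2 − 8^3 + 8^6 = 261576.
N = 261576/6 = 43596.

43596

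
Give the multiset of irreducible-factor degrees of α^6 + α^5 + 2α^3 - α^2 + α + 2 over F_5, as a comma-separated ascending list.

6

Write g(α) = α^6 + α^5 + 2α^3 - α^2 + α + 2.
Roots in F_5: g(0) = 2; g(1) = 1; g(2) = 2; g(3) = 2; g(4) = 3.
Complete factorization: g(α) = (α^6 + α^5 + 2α^3 - α^2 + α + 2).
Factor degrees with multiplicity: 6 = 6.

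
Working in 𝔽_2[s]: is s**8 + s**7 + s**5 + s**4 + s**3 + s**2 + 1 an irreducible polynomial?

Yes

Write h(s) = s**8 + s**7 + s**5 + s**4 + s**3 + s**2 + 1.
Check for roots in 𝔽_2: h(0) = 1; h(1) = 1.
No roots, so no linear factors.
Monic irreducibles of degree 2 over GF(2): s**2 + s + 1.
None of them divide h (all give nonzero remainder).
Monic irreducibles of degree 3 over GF(2): s**3 + s + 1, s**3 + s**2 + 1.
None of them divide h (all give nonzero remainder).
Monic irreducibles of degree 4 over GF(2): s**4 + s + 1, s**4 + s**3 + 1, s**4 + s**3 + s**2 + s + 1.
None of them divide h (all give nonzero remainder).
No irreducible factor of degree ≤ 4 exists, so h is irreducible over GF(2).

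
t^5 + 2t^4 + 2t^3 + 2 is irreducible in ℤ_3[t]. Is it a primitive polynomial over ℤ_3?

Write f(t) = t^5 + 2t^4 + 2t^3 + 2.
|GF(3^5)^×| = 3^5 − 1 = 242. Prime factorization: 242 = 2·11^2.
f is primitive ⇔ t has order 242 in GF(3)[t]/(f), i.e. t^(242/q) ≠ 1 for each prime q | 242.
t^(121) mod f = 1
t^(22) mod f = t^4 + t^2 + t + 2.
Since t^(121) = 1, the order of t divides 121 < 242; not primitive.

No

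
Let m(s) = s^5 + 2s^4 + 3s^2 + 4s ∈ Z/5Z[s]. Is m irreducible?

No

Check for roots in Z/5Z: m(0) = 0 → root; m(1) = 0 → root; m(2) = 4; m(3) = 4; m(4) = 0 → root.
m(0) = 0, so (s) divides m(s); m is reducible.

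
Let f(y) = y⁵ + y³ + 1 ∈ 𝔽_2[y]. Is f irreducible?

Yes

Check for roots in 𝔽_2: f(0) = 1; f(1) = 1.
No roots, so no linear factors.
Monic irreducibles of degree 2 over GF(2): y² + y + 1.
None of them divide f (all give nonzero remainder).
No irreducible factor of degree ≤ 2 exists, so f is irreducible over GF(2).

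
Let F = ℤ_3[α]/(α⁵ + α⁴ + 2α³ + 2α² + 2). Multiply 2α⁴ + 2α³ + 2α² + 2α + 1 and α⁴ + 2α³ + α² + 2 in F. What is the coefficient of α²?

2

Multiply in ℤ_3[α]: (2α⁴ + 2α³ + 2α² + 2α + 1)·(α⁴ + 2α³ + α² + 2) = 2α⁸ + 2α⁶ + 2α⁵ + 2α⁴ + 2α³ + 2α² + α + 2.
Reduce using α⁵ ≡ 2α⁴ + α³ + α² + 1 (mod α⁵ + α⁴ + 2α³ + 2α² + 2).
Reduced: α⁴ + 2α² + α + 1.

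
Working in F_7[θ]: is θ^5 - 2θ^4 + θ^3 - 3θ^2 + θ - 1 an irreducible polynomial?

Yes

Write m(θ) = θ^5 - 2θ^4 + θ^3 - 3θ^2 + θ - 1.
Check for roots in F_7: m(0) = 6; m(1) = 4; m(2) = 4; m(3) = 6; m(4) = 6; m(5) = 4; m(6) = 5.
No roots, so no linear factors.
Degree-2 irreducible divisors: test the 21 monic irreducibles of degree 2 over GF(7).
None of them divide m (all give nonzero remainder).
No irreducible factor of degree ≤ 2 exists, so m is irreducible over GF(7).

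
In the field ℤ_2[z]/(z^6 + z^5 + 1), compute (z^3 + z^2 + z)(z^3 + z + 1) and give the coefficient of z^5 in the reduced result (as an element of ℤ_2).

Multiply in ℤ_2[z]: (z^3 + z^2 + z)·(z^3 + z + 1) = z^6 + z^5 + z.
Reduce using z^6 ≡ z^5 + 1 (mod z^6 + z^5 + 1).
Reduced: z + 1.

0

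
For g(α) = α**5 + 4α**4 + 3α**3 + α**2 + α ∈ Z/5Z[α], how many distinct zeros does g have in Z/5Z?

4

Evaluate at each of the 5 elements of Z/5Z:
g(0) = 0 → root; g(1) = 0 → root; g(2) = 1; g(3) = 0 → root; g(4) = 0 → root.
Roots: {0, 1, 3, 4}.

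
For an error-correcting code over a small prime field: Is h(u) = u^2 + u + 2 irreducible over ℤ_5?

Check for roots in ℤ_5: h(0) = 2; h(1) = 4; h(2) = 3; h(3) = 4; h(4) = 2.
No roots. A degree-2 polynomial over a field with no linear factor is irreducible.

Yes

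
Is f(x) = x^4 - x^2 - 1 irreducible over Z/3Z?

Check for roots in Z/3Z: f(0) = 2; f(1) = 2; f(2) = 2.
No roots, so no linear factors.
Monic irreducibles of degree 2 over GF(3): x^2 + 1, x^2 + x - 1, x^2 - x - 1.
None of them divide f (all give nonzero remainder).
No irreducible factor of degree ≤ 2 exists, so f is irreducible over GF(3).

Yes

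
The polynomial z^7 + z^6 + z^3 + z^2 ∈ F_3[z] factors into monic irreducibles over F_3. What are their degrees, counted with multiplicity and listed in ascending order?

Write f(z) = z^7 + z^6 + z^3 + z^2.
Roots in F_3: f(0) = 0 → root; f(1) = 1; f(2) = 0 → root.
Linear factors from roots: (z), (z + 1).
Complete factorization: f(z) = (z + 1)·(z)^2·(z^2 + z - 1)·(z^2 - z - 1).
Factor degrees with multiplicity: 1 + 1 + 1 + 2 + 2 = 7.

1, 1, 1, 2, 2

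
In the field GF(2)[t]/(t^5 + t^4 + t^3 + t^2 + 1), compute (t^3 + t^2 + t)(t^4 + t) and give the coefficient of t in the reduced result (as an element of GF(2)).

Multiply in GF(2)[t]: (t^3 + t^2 + t)·(t^4 + t) = t^7 + t^6 + t^5 + t^4 + t^3 + t^2.
Reduce using t^5 ≡ t^4 + t^3 + t^2 + 1 (mod t^5 + t^4 + t^3 + t^2 + 1).
Reduced: t^3.

0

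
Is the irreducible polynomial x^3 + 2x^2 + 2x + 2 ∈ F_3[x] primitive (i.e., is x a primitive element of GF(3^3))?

Write f(x) = x^3 + 2x^2 + 2x + 2.
|GF(3^3)^×| = 3^3 − 1 = 26. Prime factorization: 26 = 2·13.
f is primitive ⇔ x has order 26 in GF(3)[x]/(f), i.e. x^(26/q) ≠ 1 for each prime q | 26.
x^(13) mod f = 1
x^(2) mod f = x^2.
Since x^(13) = 1, the order of x divides 13 < 26; not primitive.

No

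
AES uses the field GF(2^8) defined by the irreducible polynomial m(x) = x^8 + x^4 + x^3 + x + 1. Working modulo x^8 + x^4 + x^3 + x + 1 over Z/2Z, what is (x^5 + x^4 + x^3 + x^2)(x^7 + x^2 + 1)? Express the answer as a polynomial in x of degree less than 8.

Multiply in Z/2Z[x]: (x^5 + x^4 + x^3 + x^2)·(x^7 + x^2 + 1) = x^12 + x^11 + x^10 + x^9 + x^7 + x^6 + x^3 + x^2.
Reduce using x^8 ≡ x^4 + x^3 + x + 1 (mod x^8 + x^4 + x^3 + x + 1).
Reduced: x^7 + x^6 + x^5 + x^2 + 1.

x^7 + x^6 + x^5 + x^2 + 1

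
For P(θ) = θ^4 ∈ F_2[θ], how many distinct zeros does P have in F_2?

Evaluate at each of the 2 elements of F_2:
P(0) = 0 → root; P(1) = 1.
Roots: {0}.

1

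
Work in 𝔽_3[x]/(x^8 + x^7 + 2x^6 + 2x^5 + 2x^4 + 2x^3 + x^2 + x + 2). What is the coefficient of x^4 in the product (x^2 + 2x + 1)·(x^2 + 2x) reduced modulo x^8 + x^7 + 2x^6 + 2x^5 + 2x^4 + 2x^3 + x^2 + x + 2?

1

Multiply in 𝔽_3[x]: (x^2 + 2x + 1)·(x^2 + 2x) = x^4 + x^3 + 2x^2 + 2x.
Reduced: x^4 + x^3 + 2x^2 + 2x.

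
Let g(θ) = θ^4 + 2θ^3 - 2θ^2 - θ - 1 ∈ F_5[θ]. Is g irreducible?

Check for roots in F_5: g(0) = 4; g(1) = 4; g(2) = 1; g(3) = 3; g(4) = 2.
No roots, so no linear factors.
Degree-2 irreducible divisors: test the 10 monic irreducibles of degree 2 over GF(5).
None of them divide g (all give nonzero remainder).
No irreducible factor of degree ≤ 2 exists, so g is irreducible over GF(5).

Yes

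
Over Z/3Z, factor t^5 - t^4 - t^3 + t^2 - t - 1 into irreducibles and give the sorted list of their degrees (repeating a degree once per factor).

1, 1, 1, 2

Write f(t) = t^5 - t^4 - t^3 + t^2 - t - 1.
Roots in Z/3Z: f(0) = 2; f(1) = 1; f(2) = 0 → root.
Linear factors from roots: (t + 1).
Complete factorization: f(t) = (t + 1)^3·(t^2 - t - 1).
Factor degrees with multiplicity: 1 + 1 + 1 + 2 = 5.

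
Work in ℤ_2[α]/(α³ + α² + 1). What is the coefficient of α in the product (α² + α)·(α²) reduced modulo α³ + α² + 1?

Multiply in ℤ_2[α]: (α² + α)·(α²) = α⁴ + α³.
Reduce using α³ ≡ α² + 1 (mod α³ + α² + 1).
Reduced: α.

1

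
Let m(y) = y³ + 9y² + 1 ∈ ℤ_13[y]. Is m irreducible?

Check each element of ℤ_13 for a root: m(0)=1, m(1)=11, m(2)=6, m(3)=5, m(4)=1, m(5)=0, m(6)=8, m(7)=5, m(8)=10, m(9)=3, m(10)=3, m(11)=3, m(12)=9.
m(5) = 0, so (y − 5) divides m(y); m is reducible.

No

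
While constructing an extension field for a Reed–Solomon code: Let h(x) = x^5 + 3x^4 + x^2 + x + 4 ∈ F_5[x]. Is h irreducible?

No

Check for roots in F_5: h(0) = 4; h(1) = 0 → root; h(2) = 0 → root; h(3) = 2; h(4) = 1.
h(1) = 0, so (x − 1) divides h(x); h is reducible.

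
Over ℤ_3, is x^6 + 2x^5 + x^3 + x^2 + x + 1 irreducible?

Yes

Write P(x) = x^6 + 2x^5 + x^3 + x^2 + x + 1.
Check for roots in ℤ_3: P(0) = 1; P(1) = 1; P(2) = 2.
No roots, so no linear factors.
Monic irreducibles of degree 2 over GF(3): x^2 + 1, x^2 + x + 2, x^2 + 2x + 2.
None of them divide P (all give nonzero remainder).
Degree-3 irreducible divisors: test the 8 monic irreducibles of degree 3 over GF(3).
None of them divide P (all give nonzero remainder).
No irreducible factor of degree ≤ 3 exists, so P is irreducible over GF(3).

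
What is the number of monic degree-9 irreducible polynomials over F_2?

x^(2^9) − x is the product of all monic irreducibles of degree dividing 9; Möbius inversion gives N = (1/9) Σ μ(9/d)·2^d.
Divisors of 9: 1, 3, 9; μ(9/d) for each: 0, -1, 1.
Σ = − 2^3 + 2^9 = 504.
N = 504/9 = 56.

56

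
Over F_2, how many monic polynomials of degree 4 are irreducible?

3

Gauss's count: N_{2}(4) = (1/4) Σ_{d|4} μ(4/d)·2^d.
Divisors of 4: 1, 2, 4; μ(4/d) for each: 0, -1, 1.
Σ = − 2^2 + 2^4 = 12.
N = 12/4 = 3.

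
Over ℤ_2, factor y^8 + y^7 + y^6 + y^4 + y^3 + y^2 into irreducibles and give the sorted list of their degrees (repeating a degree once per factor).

Write g(y) = y^8 + y^7 + y^6 + y^4 + y^3 + y^2.
Roots in ℤ_2: g(0) = 0 → root; g(1) = 0 → root.
Linear factors from roots: (y), (y + 1).
Complete factorization: g(y) = (y)^2·(y + 1)^4·(y^2 + y + 1).
Factor degrees with multiplicity: 1 + 1 + 1 + 1 + 1 + 1 + 2 = 8.

1, 1, 1, 1, 1, 1, 2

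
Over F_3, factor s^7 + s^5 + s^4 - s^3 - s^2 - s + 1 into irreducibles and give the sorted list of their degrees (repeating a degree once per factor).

2, 2, 3

Write h(s) = s^7 + s^5 + s^4 - s^3 - s^2 - s + 1.
Roots in F_3: h(0) = 1; h(1) = 1; h(2) = 1.
Complete factorization: h(s) = (s^2 + 1)^2·(s^3 - s + 1).
Factor degrees with multiplicity: 2 + 2 + 3 = 7.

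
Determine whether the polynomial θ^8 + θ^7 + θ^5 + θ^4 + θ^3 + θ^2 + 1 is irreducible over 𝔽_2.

Write h(θ) = θ^8 + θ^7 + θ^5 + θ^4 + θ^3 + θ^2 + 1.
Check for roots in 𝔽_2: h(0) = 1; h(1) = 1.
No roots, so no linear factors.
Monic irreducibles of degree 2 over GF(2): θ^2 + θ + 1.
None of them divide h (all give nonzero remainder).
Monic irreducibles of degree 3 over GF(2): θ^3 + θ + 1, θ^3 + θ^2 + 1.
None of them divide h (all give nonzero remainder).
Monic irreducibles of degree 4 over GF(2): θ^4 + θ + 1, θ^4 + θ^3 + 1, θ^4 + θ^3 + θ^2 + θ + 1.
None of them divide h (all give nonzero remainder).
No irreducible factor of degree ≤ 4 exists, so h is irreducible over GF(2).

Yes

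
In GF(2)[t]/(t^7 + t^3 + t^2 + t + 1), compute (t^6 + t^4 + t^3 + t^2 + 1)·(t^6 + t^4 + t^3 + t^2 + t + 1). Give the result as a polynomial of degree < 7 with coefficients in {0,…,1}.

Multiply in GF(2)[t]: (t^6 + t^4 + t^3 + t^2 + 1)·(t^6 + t^4 + t^3 + t^2 + t + 1) = t^12 + t^8 + t^7 + t^6 + t^5 + t^3 + t + 1.
Reduce using t^7 ≡ t^3 + t^2 + t + 1 (mod t^7 + t^3 + t^2 + t + 1).
Reduced: t^3 + t + 1.

t^3 + t + 1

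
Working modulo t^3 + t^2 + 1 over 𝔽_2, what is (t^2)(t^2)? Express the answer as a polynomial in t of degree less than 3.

t^2 + t + 1

Multiply in 𝔽_2[t]: (t^2)·(t^2) = t^4.
Reduce using t^3 ≡ t^2 + 1 (mod t^3 + t^2 + 1).
Reduced: t^2 + t + 1.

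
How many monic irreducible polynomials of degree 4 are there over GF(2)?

Gauss's count: N_{2}(4) = (1/4) Σ_{d|4} μ(4/d)·2^d.
Divisors of 4: 1, 2, 4; μ(4/d) for each: 0, -1, 1.
Σ = − 2^2 + 2^4 = 12.
N = 12/4 = 3.

3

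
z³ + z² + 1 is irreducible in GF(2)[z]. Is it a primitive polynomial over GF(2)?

Write f(z) = z³ + z² + 1.
|GF(2^3)^×| = 2^3 − 1 = 7. Prime factorization: 7 = 7.
f is primitive ⇔ z has order 7 in GF(2)[z]/(f), i.e. z^(7/q) ≠ 1 for each prime q | 7.
z^(1) mod f = z.
None equal 1, so z has full order 7; f is primitive.

Yes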